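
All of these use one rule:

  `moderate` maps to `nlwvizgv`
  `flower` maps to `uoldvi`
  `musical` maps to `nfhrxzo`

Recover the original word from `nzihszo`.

Each pair mirrors across the alphabet (m↔n, o↔l, d↔w): positions sum to 25. Letters are reflected about the middle of the alphabet (position → 25−position): Atbash.
Decoding nzihszo: n↔m, z↔a, i↔r, h↔s, s↔h, z↔a, o↔l.

marshal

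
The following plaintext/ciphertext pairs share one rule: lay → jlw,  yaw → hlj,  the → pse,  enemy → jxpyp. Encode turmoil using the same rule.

wtzxcfe

The output letters match the input read backwards, each shifted +11: lay reversed is yal. Read the word backwards and shift each letter +11.
Applying it to turmoil: reverse → liomrut; then shift: l+11=w, i+11=t, o+11=z, m+11=x, r+11=c, u+11=f, t+11=e.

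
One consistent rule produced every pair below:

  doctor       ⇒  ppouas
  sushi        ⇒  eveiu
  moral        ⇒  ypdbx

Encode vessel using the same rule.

Shifts by position in doctor: pos 0: d→p (+12), pos 1: o→p (+1), pos 2: c→o (+12), pos 3: t→u (+1) — repeating every 2. It's a Vigenère-style cipher with numeric key [12,1]: position i shifts by key[i mod 2].
On vessel: v+12=h, e+1=f, s+12=e, s+1=t, e+12=q, l+1=m.

hfetqm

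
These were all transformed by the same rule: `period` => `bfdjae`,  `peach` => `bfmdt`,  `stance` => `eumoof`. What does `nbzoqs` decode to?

A repeating key of period 2 is used — shifts +12, +1 over and over.
Decoding nbzoqs: n−12=b, b−1=a, z−12=n, o−1=n, q−12=e, s−1=r.

banner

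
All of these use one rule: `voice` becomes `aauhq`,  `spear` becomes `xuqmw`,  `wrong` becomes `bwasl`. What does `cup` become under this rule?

Two shifts are in play — +12 for a/e/i/o/u, +5 for every other letter.
Applying it to cup: c(cons)+5=h, u(vowel)+12=g, p(cons)+5=u.

hgu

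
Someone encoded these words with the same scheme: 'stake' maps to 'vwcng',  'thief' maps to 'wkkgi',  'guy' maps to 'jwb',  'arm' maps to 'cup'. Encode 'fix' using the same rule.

ika

Two shifts are in play — +2 for a/e/i/o/u, +3 for every other letter.
Applying it to fix: f(cons)+3=i, i(vowel)+2=k, x(cons)+3=a.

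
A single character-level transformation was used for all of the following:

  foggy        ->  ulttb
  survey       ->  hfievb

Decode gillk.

Each pair mirrors across the alphabet (f↔u, o↔l, g↔t): positions sum to 25. Letters are reflected about the middle of the alphabet (position → 25−position): Atbash.
Decoding gillk: g↔t, i↔r, l↔o, l↔o, k↔p.

troop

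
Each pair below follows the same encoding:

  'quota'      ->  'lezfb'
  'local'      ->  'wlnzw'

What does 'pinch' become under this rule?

Two steps: reverse the string, then apply a Caesar shift of +11.
For pinch: reverse → hcnip; then shift: h+11=s, c+11=n, n+11=y, i+11=t, p+11=a.

snyta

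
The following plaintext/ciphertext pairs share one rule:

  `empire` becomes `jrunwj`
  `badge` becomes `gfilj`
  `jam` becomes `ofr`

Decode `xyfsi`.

Compare letters: e→j is +5, m→r is +5, p→u is +5 — a constant shift. This is a Caesar cipher with shift 5.
Undoing it on xyfsi: x−5=s, y−5=t, f−5=a, s−5=n, i−5=d.

stand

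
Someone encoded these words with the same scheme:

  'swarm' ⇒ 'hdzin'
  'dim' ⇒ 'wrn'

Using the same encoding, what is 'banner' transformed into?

yzmmvi

Each pair mirrors across the alphabet (s↔h, w↔d, a↔z): positions sum to 25. This is the alphabet-reversal cipher (Atbash): a becomes z, b becomes y, etc.
Applying it to banner: b↔y, a↔z, n↔m, n↔m, e↔v, r↔i.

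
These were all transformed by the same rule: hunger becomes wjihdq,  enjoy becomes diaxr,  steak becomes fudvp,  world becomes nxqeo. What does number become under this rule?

h(7)→w(22) and u(20)→j(9) fit y≡15x+21 (mod 26); the inverse of 15 mod 26 is 7. This is an affine cipher: with a=0,…,z=25, each position x becomes (15x+21) mod 26.
For number: n(13)→15·13+21≡8=i; u(20)→15·20+21≡9=j; m(12)→15·12+21≡19=t; b(1)→15·1+21≡10=k; e(4)→15·4+21≡3=d; r(17)→15·17+21≡16=q (all mod 26).

ijtkdq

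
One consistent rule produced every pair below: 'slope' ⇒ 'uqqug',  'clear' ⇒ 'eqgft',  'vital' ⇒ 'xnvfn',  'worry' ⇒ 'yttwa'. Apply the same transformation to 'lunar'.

The shifts repeat in a cycle of length 2: positions 0,1,… shift by +2, +5, then the pattern repeats.
Applying it to lunar: l+2=n, u+5=z, n+2=p, a+5=f, r+2=t.

nzpft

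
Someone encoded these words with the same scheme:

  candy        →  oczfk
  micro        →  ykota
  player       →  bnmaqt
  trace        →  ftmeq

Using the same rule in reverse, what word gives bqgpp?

pound

It's a Vigenère-style cipher with numeric key [12,2]: position i shifts by key[i mod 2].
Undoing it on bqgpp: b−12=p, q−2=o, g−12=u, p−2=n, p−12=d.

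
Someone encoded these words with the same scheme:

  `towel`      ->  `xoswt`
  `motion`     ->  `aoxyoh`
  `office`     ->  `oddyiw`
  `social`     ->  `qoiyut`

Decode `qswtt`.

swell

t(19)→x(23) and o(14)→o(14) fit y≡7x+20 (mod 26); the inverse of 7 mod 26 is 15. Each letter's alphabet position (a=0..z=25) is mapped through 7·x+20 mod 26 — an affine cipher.
Reversing it on qswtt: q(16)→15·(16−20)≡18=s; s(18)→15·(18−20)≡22=w; w(22)→15·(22−20)≡4=e; t(19)→15·(19−20)≡11=l; t(19)→15·(19−20)≡11=l (all mod 26).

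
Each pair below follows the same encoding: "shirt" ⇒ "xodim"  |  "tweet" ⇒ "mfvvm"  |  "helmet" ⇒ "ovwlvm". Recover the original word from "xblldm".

This is an affine cipher: with a=0,…,z=25, each position x becomes (15x+13) mod 26.
Reversing it on xblldm: x(23)→7·(23−13)≡18=s; b(1)→7·(1−13)≡20=u; l(11)→7·(11−13)≡12=m; l(11)→7·(11−13)≡12=m; d(3)→7·(3−13)≡8=i; m(12)→7·(12−13)≡19=t (all mod 26).

summit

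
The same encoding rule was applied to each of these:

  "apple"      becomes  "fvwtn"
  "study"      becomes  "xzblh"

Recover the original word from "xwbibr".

squash

In apple: a→f is +5, p→v is +6, p→w is +7, l→t is +8 — the shift increases by 1 each position. Letter i (0-indexed) is shifted by i+5, so successive shifts are 5, 6, 7, ….
Decoding xwbibr: x−5=s, w−6=q, b−7=u, i−8=a, b−9=s, r−10=h.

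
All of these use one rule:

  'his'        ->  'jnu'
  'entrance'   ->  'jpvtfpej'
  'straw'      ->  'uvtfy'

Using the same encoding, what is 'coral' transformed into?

ettfn

Vowels shift forward by 5 and consonants shift forward by 2.
For coral: c(cons)+2=e, o(vowel)+5=t, r(cons)+2=t, a(vowel)+5=f, l(cons)+2=n.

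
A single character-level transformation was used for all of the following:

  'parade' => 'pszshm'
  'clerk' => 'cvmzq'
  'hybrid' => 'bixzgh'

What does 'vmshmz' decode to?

leader

p(15)→p(15) and a(0)→s(18) fit y≡5x+18 (mod 26); the inverse of 5 mod 26 is 21. Each letter's alphabet position (a=0..z=25) is mapped through 5·x+18 mod 26 — an affine cipher.
Reversing it on vmshmz: v(21)→21·(21−18)≡11=l; m(12)→21·(12−18)≡4=e; s(18)→21·(18−18)≡0=a; h(7)→21·(7−18)≡3=d; m(12)→21·(12−18)≡4=e; z(25)→21·(25−18)≡17=r (all mod 26).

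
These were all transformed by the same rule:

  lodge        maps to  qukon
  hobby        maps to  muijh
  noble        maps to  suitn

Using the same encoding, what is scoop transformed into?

In lodge: l→q is +5, o→u is +6, d→k is +7, g→o is +8 — the shift increases by 1 each position. Letter i (0-indexed) is shifted by i+5, so successive shifts are 5, 6, 7, ….
On scoop: s+5=x, c+6=i, o+7=v, o+8=w, p+9=y.

xivwy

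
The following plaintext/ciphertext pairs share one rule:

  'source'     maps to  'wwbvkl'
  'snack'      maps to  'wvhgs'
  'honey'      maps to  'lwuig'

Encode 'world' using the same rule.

awypl

Shifts by position in source: pos 0: s→w (+4), pos 1: o→w (+8), pos 2: u→b (+7), pos 3: r→v (+4), pos 4: c→k (+8), pos 5: e→l (+7) — repeating every 3. A repeating key of period 3 is used — shifts +4, +8, +7 over and over.
For world: w+4=a, o+8=w, r+7=y, l+4=p, d+8=l.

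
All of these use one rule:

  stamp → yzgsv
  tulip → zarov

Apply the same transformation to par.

vgx

Compare letters: s→y is +6, t→z is +6, a→g is +6 — a constant shift. Every letter moves 6 places later in the alphabet, wrapping around z→a.
Applying it to par: p+6=v, a+6=g, r+6=x.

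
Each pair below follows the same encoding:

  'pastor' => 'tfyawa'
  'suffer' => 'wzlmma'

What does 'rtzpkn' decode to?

notice

In pastor: p→t is +4, a→f is +5, s→y is +6, t→a is +7 — the shift increases by 1 each position. Letter i (0-indexed) is shifted by i+4, so successive shifts are 4, 5, 6, ….
Undoing it on rtzpkn: r−4=n, t−5=o, z−6=t, p−7=i, k−8=c, n−9=e.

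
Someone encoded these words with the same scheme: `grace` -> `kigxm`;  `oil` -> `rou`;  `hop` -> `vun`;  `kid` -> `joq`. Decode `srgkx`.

realm

The output letters match the input read backwards, each shifted +6: grace reversed is ecarg. Read the word backwards and shift each letter +6.
Undoing it on srgkx: shift back: s−6=m, r−6=l, g−6=a, k−6=e, x−6=r → mlaer; then reverse → realm.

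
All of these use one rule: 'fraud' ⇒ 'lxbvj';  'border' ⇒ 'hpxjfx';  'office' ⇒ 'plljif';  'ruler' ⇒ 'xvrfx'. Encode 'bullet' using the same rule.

hvrrfz

The shift depends on letter class: consonant f→l is +6, but vowel a→b is +1. Vowels shift forward by 1 and consonants shift forward by 6.
For bullet: b(cons)+6=h, u(vowel)+1=v, l(cons)+6=r, l(cons)+6=r, e(vowel)+1=f, t(cons)+6=z.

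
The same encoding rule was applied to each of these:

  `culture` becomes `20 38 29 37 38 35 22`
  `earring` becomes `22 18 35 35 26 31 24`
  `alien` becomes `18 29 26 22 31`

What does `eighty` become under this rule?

22 26 24 25 37 42

c is letter #3 and maps to 20: an offset of 17. Each letter is replaced by its alphabet position (a=1..z=26) + 17.
Applying it to eighty: e=5→22, i=9→26, g=7→24, h=8→25, t=20→37, y=25→42.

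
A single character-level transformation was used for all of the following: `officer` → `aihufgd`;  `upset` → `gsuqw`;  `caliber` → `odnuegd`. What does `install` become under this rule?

The shifts repeat in a cycle of length 3: positions 0,1,… shift by +12, +3, +2, then the pattern repeats.
For install: i+12=u, n+3=q, s+2=u, t+12=f, a+3=d, l+2=n, l+12=x.

uqufdnx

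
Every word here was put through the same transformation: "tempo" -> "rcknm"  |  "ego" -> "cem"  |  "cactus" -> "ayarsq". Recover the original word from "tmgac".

Compare letters: t→r is +24, e→c is +24, m→k is +24 — a constant shift. It's a constant shift of +24 (ROT24).
Decoding tmgac: t−24=v, m−24=o, g−24=i, a−24=c, c−24=e.

voice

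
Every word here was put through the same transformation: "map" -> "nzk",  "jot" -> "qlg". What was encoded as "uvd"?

Each pair mirrors across the alphabet (m↔n, a↔z, p↔k): positions sum to 25. Each letter is replaced by its mirror in the alphabet: a↔z, b↔y, c↔x, and so on (the Atbash cipher).
Decoding uvd: u↔f, v↔e, d↔w.

few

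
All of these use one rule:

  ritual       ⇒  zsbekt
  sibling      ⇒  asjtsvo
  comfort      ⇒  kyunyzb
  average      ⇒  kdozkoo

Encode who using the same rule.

epy

The shift depends on letter class: consonant r→z is +8, but vowel i→s is +10. Two shifts are in play — +10 for a/e/i/o/u, +8 for every other letter.
For who: w(cons)+8=e, h(cons)+8=p, o(vowel)+10=y.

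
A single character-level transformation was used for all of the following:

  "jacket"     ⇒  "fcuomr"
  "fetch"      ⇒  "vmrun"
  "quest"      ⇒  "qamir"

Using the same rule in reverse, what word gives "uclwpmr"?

j(9)→f(5) and a(0)→c(2) fit y≡9x+2 (mod 26); the inverse of 9 mod 26 is 3. Treating letters as 0–25, the rule is x ↦ 9x + 2 (mod 26).
Undoing it on uclwpmr: u(20)→3·(20−2)≡2=c; c(2)→3·(2−2)≡0=a; l(11)→3·(11−2)≡1=b; w(22)→3·(22−2)≡8=i; p(15)→3·(15−2)≡13=n; m(12)→3·(12−2)≡4=e; r(17)→3·(17−2)≡19=t (all mod 26).

cabinet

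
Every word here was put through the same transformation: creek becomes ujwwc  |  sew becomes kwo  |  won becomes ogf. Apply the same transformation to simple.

kaehdw

Compare letters: c→u is +18, r→j is +18, e→w is +18 — a constant shift. Every letter moves 18 places later in the alphabet, wrapping around z→a.
Applying it to simple: s+18=k, i+18=a, m+18=e, p+18=h, l+18=d, e+18=w.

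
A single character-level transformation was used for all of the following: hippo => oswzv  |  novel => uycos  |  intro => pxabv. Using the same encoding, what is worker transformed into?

dyyulb

Shifts by position in hippo: pos 0: h→o (+7), pos 1: i→s (+10), pos 2: p→w (+7), pos 3: p→z (+10) — repeating every 2. It's a Vigenère-style cipher with numeric key [7,10]: position i shifts by key[i mod 2].
For worker: w+7=d, o+10=y, r+7=y, k+10=u, e+7=l, r+10=b.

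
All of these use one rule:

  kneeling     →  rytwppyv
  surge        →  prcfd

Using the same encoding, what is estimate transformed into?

The output letters match the input read backwards, each shifted +11: kneeling reversed is gnileenk. The word is reversed, then every letter is shifted forward by 11.
On estimate: reverse → etamitse; then shift: e+11=p, t+11=e, a+11=l, m+11=x, i+11=t, t+11=e, s+11=d, e+11=p.

pelxtedp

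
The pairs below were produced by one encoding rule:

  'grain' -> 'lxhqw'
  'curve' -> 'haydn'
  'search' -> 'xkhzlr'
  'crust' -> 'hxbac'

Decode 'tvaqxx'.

option

Each letter shifts forward by (position + 5), i.e. 5, 6, 7, … — the shift grows by one for each successive letter.
Decoding tvaqxx: t−5=o, v−6=p, a−7=t, q−8=i, x−9=o, x−10=n.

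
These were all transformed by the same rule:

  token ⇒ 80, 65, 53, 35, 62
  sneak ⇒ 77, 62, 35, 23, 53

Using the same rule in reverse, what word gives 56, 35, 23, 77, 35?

With a=1..z=26, the number is 3·pos + 20.
Reversing it on 56, 35, 23, 77, 35: 56→(56−20)÷3=12=l, 35→(35−20)÷3=5=e, 23→(23−20)÷3=1=a, 77→(77−20)÷3=19=s, 35→(35−20)÷3=5=e.

lease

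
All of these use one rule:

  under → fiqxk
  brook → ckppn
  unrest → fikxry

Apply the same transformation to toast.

Treating letters as 0–25, the rule is x ↦ 7x + 21 (mod 26).
For toast: t(19)→7·19+21≡24=y; o(14)→7·14+21≡15=p; a(0)→7·0+21≡21=v; s(18)→7·18+21≡17=r; t(19)→7·19+21≡24=y (all mod 26).

ypvry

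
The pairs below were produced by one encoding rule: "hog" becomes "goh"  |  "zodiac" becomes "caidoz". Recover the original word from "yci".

The output letters match the input read backwards: hog reversed is goh. The word is simply reversed.
Undoing it on yci: then reverse → icy.

icy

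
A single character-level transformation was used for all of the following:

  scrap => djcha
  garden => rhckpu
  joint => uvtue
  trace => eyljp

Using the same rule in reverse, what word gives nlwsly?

Shifts by position in scrap: pos 0: s→d (+11), pos 1: c→j (+7), pos 2: r→c (+11), pos 3: a→h (+7) — repeating every 2. A repeating key of period 2 is used — shifts +11, +7 over and over.
Decoding nlwsly: n−11=c, l−7=e, w−11=l, s−7=l, l−11=a, y−7=r.

cellar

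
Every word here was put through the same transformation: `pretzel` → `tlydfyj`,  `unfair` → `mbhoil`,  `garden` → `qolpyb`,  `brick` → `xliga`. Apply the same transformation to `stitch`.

p(15)→t(19) and r(17)→l(11) fit y≡9x+14 (mod 26); the inverse of 9 mod 26 is 3. Treating letters as 0–25, the rule is x ↦ 9x + 14 (mod 26).
For stitch: s(18)→9·18+14≡20=u; t(19)→9·19+14≡3=d; i(8)→9·8+14≡8=i; t(19)→9·19+14≡3=d; c(2)→9·2+14≡6=g; h(7)→9·7+14≡25=z (all mod 26).

udidgz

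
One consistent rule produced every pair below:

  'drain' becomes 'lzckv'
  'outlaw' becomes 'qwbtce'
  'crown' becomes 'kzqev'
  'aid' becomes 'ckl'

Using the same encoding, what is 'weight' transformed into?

The shift depends on letter class: consonant d→l is +8, but vowel a→c is +2. Vowels shift forward by 2 and consonants shift forward by 8.
Applying it to weight: w(cons)+8=e, e(vowel)+2=g, i(vowel)+2=k, g(cons)+8=o, h(cons)+8=p, t(cons)+8=b.

egkopb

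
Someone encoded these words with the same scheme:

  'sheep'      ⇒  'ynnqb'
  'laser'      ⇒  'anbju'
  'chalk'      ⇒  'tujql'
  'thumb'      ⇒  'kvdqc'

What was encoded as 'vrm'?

dim

The output letters match the input read backwards, each shifted +9: sheep reversed is peehs. Two steps: reverse the string, then apply a Caesar shift of +9.
Undoing it on vrm: shift back: v−9=m, r−9=i, m−9=d → mid; then reverse → dim.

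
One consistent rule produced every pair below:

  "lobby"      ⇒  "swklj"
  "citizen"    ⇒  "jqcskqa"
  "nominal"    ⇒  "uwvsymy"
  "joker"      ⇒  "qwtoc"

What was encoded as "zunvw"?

In lobby: l→s is +7, o→w is +8, b→k is +9, b→l is +10 — the shift increases by 1 each position. The shift increases by 1 at each position, starting from +7: 7, 8, 9, ….
Undoing it on zunvw: z−7=s, u−8=m, n−9=e, v−10=l, w−11=l.

smell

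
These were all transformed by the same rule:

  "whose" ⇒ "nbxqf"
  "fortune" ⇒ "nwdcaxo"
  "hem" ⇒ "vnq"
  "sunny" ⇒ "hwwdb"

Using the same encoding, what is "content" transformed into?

The output letters match the input read backwards, each shifted +9: whose reversed is esohw. Two steps: reverse the string, then apply a Caesar shift of +9.
For content: reverse → tnetnoc; then shift: t+9=c, n+9=w, e+9=n, t+9=c, n+9=w, o+9=x, c+9=l.

cwncwxl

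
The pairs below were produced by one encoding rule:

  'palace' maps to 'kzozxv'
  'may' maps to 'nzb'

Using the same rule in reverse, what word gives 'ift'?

rug

This is the alphabet-reversal cipher (Atbash): a becomes z, b becomes y, etc.
Undoing it on ift: i↔r, f↔u, t↔g.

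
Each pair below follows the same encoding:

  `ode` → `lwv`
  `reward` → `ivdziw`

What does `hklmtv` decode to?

sponge

Each letter is replaced by its mirror in the alphabet: a↔z, b↔y, c↔x, and so on (the Atbash cipher).
Reversing it on hklmtv: h↔s, k↔p, l↔o, m↔n, t↔g, v↔e.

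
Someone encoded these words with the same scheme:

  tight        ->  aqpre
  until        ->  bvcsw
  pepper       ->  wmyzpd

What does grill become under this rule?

nzrvw

In tight: t→a is +7, i→q is +8, g→p is +9, h→r is +10 — the shift increases by 1 each position. Each letter shifts forward by (position + 7), i.e. 7, 8, 9, … — the shift grows by one for each successive letter.
For grill: g+7=n, r+8=z, i+9=r, l+10=v, l+11=w.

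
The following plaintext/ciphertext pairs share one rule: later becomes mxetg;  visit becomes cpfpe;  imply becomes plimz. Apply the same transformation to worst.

l(11)→m(12) and a(0)→x(23) fit y≡25x+23 (mod 26); the inverse of 25 mod 26 is 25. Treating letters as 0–25, the rule is x ↦ 25x + 23 (mod 26).
For worst: w(22)→25·22+23≡1=b; o(14)→25·14+23≡9=j; r(17)→25·17+23≡6=g; s(18)→25·18+23≡5=f; t(19)→25·19+23≡4=e (all mod 26).

bjgfe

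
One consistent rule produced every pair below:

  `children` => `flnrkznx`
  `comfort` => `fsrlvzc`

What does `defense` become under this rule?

gikkuan

In children: c→f is +3, h→l is +4, i→n is +5, l→r is +6 — the shift increases by 1 each position. The shift increases by 1 at each position, starting from +3: 3, 4, 5, ….
On defense: d+3=g, e+4=i, f+5=k, e+6=k, n+7=u, s+8=a, e+9=n.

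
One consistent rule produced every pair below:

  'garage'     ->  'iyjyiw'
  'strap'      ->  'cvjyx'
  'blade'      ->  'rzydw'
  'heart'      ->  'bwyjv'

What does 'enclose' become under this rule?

g(6)→i(8) and a(0)→y(24) fit y≡19x+24 (mod 26); the inverse of 19 mod 26 is 11. This is an affine cipher: with a=0,…,z=25, each position x becomes (19x+24) mod 26.
For enclose: e(4)→19·4+24≡22=w; n(13)→19·13+24≡11=l; c(2)→19·2+24≡10=k; l(11)→19·11+24≡25=z; o(14)→19·14+24≡4=e; s(18)→19·18+24≡2=c; e(4)→19·4+24≡22=w (all mod 26).

wlkzecw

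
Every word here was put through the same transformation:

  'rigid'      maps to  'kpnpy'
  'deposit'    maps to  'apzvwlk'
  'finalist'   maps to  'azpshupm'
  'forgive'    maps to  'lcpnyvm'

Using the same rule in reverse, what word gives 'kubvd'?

The output letters match the input read backwards, each shifted +7: rigid reversed is digir. The word is reversed, then every letter is shifted forward by 7.
Reversing it on kubvd: shift back: k−7=d, u−7=n, b−7=u, v−7=o, d−7=w → dnuow; then reverse → wound.

wound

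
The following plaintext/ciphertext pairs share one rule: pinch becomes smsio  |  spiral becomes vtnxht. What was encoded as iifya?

In pinch: p→s is +3, i→m is +4, n→s is +5, c→i is +6 — the shift increases by 1 each position. Each letter shifts forward by (position + 3), i.e. 3, 4, 5, … — the shift grows by one for each successive letter.
Undoing it on iifya: i−3=f, i−4=e, f−5=a, y−6=s, a−7=t.

feast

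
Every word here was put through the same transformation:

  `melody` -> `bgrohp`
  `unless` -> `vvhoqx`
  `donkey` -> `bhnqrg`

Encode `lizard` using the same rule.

gudclo

The word is reversed, then every letter is shifted forward by 3.
For lizard: reverse → drazil; then shift: d+3=g, r+3=u, a+3=d, z+3=c, i+3=l, l+3=o.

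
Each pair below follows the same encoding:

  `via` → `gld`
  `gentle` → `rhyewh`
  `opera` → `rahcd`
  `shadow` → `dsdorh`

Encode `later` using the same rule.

wdehc

The shift depends on letter class: consonant v→g is +11, but vowel i→l is +3. Two shifts are in play — +3 for a/e/i/o/u, +11 for every other letter.
On later: l(cons)+11=w, a(vowel)+3=d, t(cons)+11=e, e(vowel)+3=h, r(cons)+11=c.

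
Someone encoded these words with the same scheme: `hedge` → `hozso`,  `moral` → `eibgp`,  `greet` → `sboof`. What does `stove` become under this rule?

qfijo

h(7)→h(7) and e(4)→o(14) fit y≡15x+6 (mod 26); the inverse of 15 mod 26 is 7. Each letter's alphabet position (a=0..z=25) is mapped through 15·x+6 mod 26 — an affine cipher.
For stove: s(18)→15·18+6≡16=q; t(19)→15·19+6≡5=f; o(14)→15·14+6≡8=i; v(21)→15·21+6≡9=j; e(4)→15·4+6≡14=o (all mod 26).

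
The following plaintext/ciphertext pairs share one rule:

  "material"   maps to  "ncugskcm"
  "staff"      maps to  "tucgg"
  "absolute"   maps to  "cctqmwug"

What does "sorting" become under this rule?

tqsukoh

The shift depends on letter class: consonant m→n is +1, but vowel a→c is +2. Vowels shift forward by 2 and consonants shift forward by 1.
For sorting: s(cons)+1=t, o(vowel)+2=q, r(cons)+1=s, t(cons)+1=u, i(vowel)+2=k, n(cons)+1=o, g(cons)+1=h.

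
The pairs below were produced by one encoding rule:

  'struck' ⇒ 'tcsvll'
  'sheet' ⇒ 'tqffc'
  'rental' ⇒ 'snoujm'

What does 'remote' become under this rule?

Shifts by position in struck: pos 0: s→t (+1), pos 1: t→c (+9), pos 2: r→s (+1), pos 3: u→v (+1), pos 4: c→l (+9), pos 5: k→l (+1) — repeating every 3. The shifts repeat in a cycle of length 3: positions 0,1,… shift by +1, +9, +1, then the pattern repeats.
On remote: r+1=s, e+9=n, m+1=n, o+1=p, t+9=c, e+1=f.

snnpcf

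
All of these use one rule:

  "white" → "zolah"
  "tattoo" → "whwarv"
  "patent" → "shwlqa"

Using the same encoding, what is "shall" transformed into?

Shifts by position in white: pos 0: w→z (+3), pos 1: h→o (+7), pos 2: i→l (+3), pos 3: t→a (+7) — repeating every 2. It's a Vigenère-style cipher with numeric key [3,7]: position i shifts by key[i mod 2].
Applying it to shall: s+3=v, h+7=o, a+3=d, l+7=s, l+3=o.

vodso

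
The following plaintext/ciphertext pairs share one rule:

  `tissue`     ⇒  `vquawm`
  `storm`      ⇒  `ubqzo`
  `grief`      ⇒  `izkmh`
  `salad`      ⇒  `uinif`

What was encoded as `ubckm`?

stack

Shifts by position in tissue: pos 0: t→v (+2), pos 1: i→q (+8), pos 2: s→u (+2), pos 3: s→a (+8) — repeating every 2. The shifts repeat in a cycle of length 2: positions 0,1,… shift by +2, +8, then the pattern repeats.
Decoding ubckm: u−2=s, b−8=t, c−2=a, k−8=c, m−2=k.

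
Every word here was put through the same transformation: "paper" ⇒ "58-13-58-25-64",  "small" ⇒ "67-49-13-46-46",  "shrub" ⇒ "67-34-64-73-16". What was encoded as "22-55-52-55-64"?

p(#16)→58 and a(#1)→13: differences scale by 3, so n = 3·pos + 10. With a=1..z=26, the number is 3·pos + 10.
Undoing it on 22-55-52-55-64: 22→(22−10)÷3=4=d, 55→(55−10)÷3=15=o, 52→(52−10)÷3=14=n, 55→(55−10)÷3=15=o, 64→(64−10)÷3=18=r.

donor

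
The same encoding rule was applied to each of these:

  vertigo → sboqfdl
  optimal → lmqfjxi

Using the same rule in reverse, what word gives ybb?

Compare letters: v→s is +23, e→b is +23, r→o is +23 — a constant shift. It's a constant shift of +23 (ROT23).
Decoding ybb: y−23=b, b−23=e, b−23=e.

bee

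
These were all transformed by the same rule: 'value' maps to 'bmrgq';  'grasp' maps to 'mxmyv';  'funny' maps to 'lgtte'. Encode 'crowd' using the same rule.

Two shifts are in play — +12 for a/e/i/o/u, +6 for every other letter.
For crowd: c(cons)+6=i, r(cons)+6=x, o(vowel)+12=a, w(cons)+6=c, d(cons)+6=j.

ixacj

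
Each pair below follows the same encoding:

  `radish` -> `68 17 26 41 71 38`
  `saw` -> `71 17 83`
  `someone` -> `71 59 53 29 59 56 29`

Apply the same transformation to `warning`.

83 17 68 56 41 56 35

With a=1..z=26, the number is 3·pos + 14.
On warning: w=23→83, a=1→17, r=18→68, n=14→56, i=9→41, n=14→56, g=7→35.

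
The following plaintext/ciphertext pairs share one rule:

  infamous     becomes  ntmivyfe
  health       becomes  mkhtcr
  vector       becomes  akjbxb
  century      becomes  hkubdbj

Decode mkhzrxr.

In infamous: i→n is +5, n→t is +6, f→m is +7, a→i is +8 — the shift increases by 1 each position. Letter i (0-indexed) is shifted by i+5, so successive shifts are 5, 6, 7, ….
Reversing it on mkhzrxr: m−5=h, k−6=e, h−7=a, z−8=r, r−9=i, x−10=n, r−11=g.

hearing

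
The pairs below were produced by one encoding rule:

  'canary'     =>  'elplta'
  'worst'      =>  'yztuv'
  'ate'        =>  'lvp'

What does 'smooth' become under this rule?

The rule splits by letter class: vowels +11, consonants +2.
For smooth: s(cons)+2=u, m(cons)+2=o, o(vowel)+11=z, o(vowel)+11=z, t(cons)+2=v, h(cons)+2=j.

uozzvj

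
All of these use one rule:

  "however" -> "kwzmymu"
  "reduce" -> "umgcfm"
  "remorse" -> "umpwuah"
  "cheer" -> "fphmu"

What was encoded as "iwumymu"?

Shifts by position in however: pos 0: h→k (+3), pos 1: o→w (+8), pos 2: w→z (+3), pos 3: e→m (+8) — repeating every 2. The shifts repeat in a cycle of length 2: positions 0,1,… shift by +3, +8, then the pattern repeats.
Decoding iwumymu: i−3=f, w−8=o, u−3=r, m−8=e, y−3=v, m−8=e, u−3=r.

forever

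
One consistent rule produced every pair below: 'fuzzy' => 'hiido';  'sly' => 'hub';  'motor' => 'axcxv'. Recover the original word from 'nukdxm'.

double

The output letters match the input read backwards, each shifted +9: fuzzy reversed is yzzuf. Read the word backwards and shift each letter +9.
Decoding nukdxm: shift back: n−9=e, u−9=l, k−9=b, d−9=u, x−9=o, m−9=d → elbuod; then reverse → double.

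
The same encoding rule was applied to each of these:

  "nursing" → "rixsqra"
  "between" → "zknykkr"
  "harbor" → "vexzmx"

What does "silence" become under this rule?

sqbkruk

n(13)→r(17) and u(20)→i(8) fit y≡21x+4 (mod 26); the inverse of 21 mod 26 is 5. Treating letters as 0–25, the rule is x ↦ 21x + 4 (mod 26).
Applying it to silence: s(18)→21·18+4≡18=s; i(8)→21·8+4≡16=q; l(11)→21·11+4≡1=b; e(4)→21·4+4≡10=k; n(13)→21·13+4≡17=r; c(2)→21·2+4≡20=u; e(4)→21·4+4≡10=k (all mod 26).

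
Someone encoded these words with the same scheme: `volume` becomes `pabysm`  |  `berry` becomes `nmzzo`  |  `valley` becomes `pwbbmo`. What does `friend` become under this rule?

dzcmjv

v(21)→p(15) and o(14)→a(0) fit y≡17x+22 (mod 26); the inverse of 17 mod 26 is 23. Each letter's alphabet position (a=0..z=25) is mapped through 17·x+22 mod 26 — an affine cipher.
For friend: f(5)→17·5+22≡3=d; r(17)→17·17+22≡25=z; i(8)→17·8+22≡2=c; e(4)→17·4+22≡12=m; n(13)→17·13+22≡9=j; d(3)→17·3+22≡21=v (all mod 26).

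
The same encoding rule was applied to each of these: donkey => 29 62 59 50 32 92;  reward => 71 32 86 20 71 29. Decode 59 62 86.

d(#4)→29 and o(#15)→62: differences scale by 3, so n = 3·pos + 17. Each letter becomes 3×(its alphabet position, a=1..z=26) + 17.
Decoding 59 62 86: 59→(59−17)÷3=14=n, 62→(62−17)÷3=15=o, 86→(86−17)÷3=23=w.

now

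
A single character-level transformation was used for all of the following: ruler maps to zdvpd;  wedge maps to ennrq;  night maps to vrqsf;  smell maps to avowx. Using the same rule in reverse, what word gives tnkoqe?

leader

In ruler: r→z is +8, u→d is +9, l→v is +10, e→p is +11 — the shift increases by 1 each position. Letter i (0-indexed) is shifted by i+8, so successive shifts are 8, 9, 10, ….
Undoing it on tnkoqe: t−8=l, n−9=e, k−10=a, o−11=d, q−12=e, e−13=r.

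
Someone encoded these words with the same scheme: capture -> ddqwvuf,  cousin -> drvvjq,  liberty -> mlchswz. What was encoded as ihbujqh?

Shifts by position in capture: pos 0: c→d (+1), pos 1: a→d (+3), pos 2: p→q (+1), pos 3: t→w (+3) — repeating every 2. The shifts repeat in a cycle of length 2: positions 0,1,… shift by +1, +3, then the pattern repeats.
Decoding ihbujqh: i−1=h, h−3=e, b−1=a, u−3=r, j−1=i, q−3=n, h−1=g.

hearing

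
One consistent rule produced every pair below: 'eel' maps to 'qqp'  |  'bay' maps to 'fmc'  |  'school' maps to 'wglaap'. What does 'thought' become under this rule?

xlagklx

The shift depends on letter class: consonant l→p is +4, but vowel e→q is +12. Vowels shift forward by 12 and consonants shift forward by 4.
For thought: t(cons)+4=x, h(cons)+4=l, o(vowel)+12=a, u(vowel)+12=g, g(cons)+4=k, h(cons)+4=l, t(cons)+4=x.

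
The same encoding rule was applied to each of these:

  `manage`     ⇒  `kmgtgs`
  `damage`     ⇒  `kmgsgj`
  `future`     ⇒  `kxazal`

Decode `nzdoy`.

Read the word backwards and shift each letter +6.
Decoding nzdoy: shift back: n−6=h, z−6=t, d−6=x, o−6=i, y−6=s → htxis; then reverse → sixth.

sixth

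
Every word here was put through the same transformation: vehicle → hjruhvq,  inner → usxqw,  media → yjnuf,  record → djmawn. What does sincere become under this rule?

Shifts by position in vehicle: pos 0: v→h (+12), pos 1: e→j (+5), pos 2: h→r (+10), pos 3: i→u (+12), pos 4: c→h (+5), pos 5: l→v (+10) — repeating every 3. It's a Vigenère-style cipher with numeric key [12,5,10]: position i shifts by key[i mod 3].
On sincere: s+12=e, i+5=n, n+10=x, c+12=o, e+5=j, r+10=b, e+12=q.

enxojbq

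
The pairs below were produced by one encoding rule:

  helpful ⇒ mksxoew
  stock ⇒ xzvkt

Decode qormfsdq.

In helpful: h→m is +5, e→k is +6, l→s is +7, p→x is +8 — the shift increases by 1 each position. Letter i (0-indexed) is shifted by i+5, so successive shifts are 5, 6, 7, ….
Decoding qormfsdq: q−5=l, o−6=i, r−7=k, m−8=e, f−9=w, s−10=i, d−11=s, q−12=e.

likewise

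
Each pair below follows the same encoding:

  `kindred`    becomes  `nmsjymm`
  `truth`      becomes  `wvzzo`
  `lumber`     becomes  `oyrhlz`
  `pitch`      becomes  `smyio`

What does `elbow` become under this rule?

Each letter shifts forward by (position + 3), i.e. 3, 4, 5, … — the shift grows by one for each successive letter.
For elbow: e+3=h, l+4=p, b+5=g, o+6=u, w+7=d.

hpgud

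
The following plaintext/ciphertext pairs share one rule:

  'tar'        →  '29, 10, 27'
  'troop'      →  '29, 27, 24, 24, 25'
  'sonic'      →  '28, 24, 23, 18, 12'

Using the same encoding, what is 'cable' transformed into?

12, 10, 11, 21, 14

The number is (letter's place in the alphabet, a=1) + 9.
Applying it to cable: c=3→12, a=1→10, b=2→11, l=12→21, e=5→14.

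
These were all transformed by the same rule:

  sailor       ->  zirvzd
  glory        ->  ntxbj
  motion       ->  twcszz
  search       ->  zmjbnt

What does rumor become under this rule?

ycvyc

In sailor: s→z is +7, a→i is +8, i→r is +9, l→v is +10 — the shift increases by 1 each position. The shift increases by 1 at each position, starting from +7: 7, 8, 9, ….
Applying it to rumor: r+7=y, u+8=c, m+9=v, o+10=y, r+11=c.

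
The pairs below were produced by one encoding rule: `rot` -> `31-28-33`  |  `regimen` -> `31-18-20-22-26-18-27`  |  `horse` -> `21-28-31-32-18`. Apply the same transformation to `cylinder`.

16-38-25-22-27-17-18-31

Letters become their 1-based position plus 13 (so a→14, b→15, …).
On cylinder: c=3→16, y=25→38, l=12→25, i=9→22, n=14→27, d=4→17, e=5→18, r=18→31.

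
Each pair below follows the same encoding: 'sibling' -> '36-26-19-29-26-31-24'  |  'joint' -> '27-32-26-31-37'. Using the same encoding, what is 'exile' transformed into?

Each letter is replaced by its alphabet position (a=1..z=26) + 17.
For exile: e=5→22, x=24→41, i=9→26, l=12→29, e=5→22.

22-41-26-29-22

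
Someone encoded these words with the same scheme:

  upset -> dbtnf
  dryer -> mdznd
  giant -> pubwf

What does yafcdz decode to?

poetry

Shifts by position in upset: pos 0: u→d (+9), pos 1: p→b (+12), pos 2: s→t (+1), pos 3: e→n (+9), pos 4: t→f (+12) — repeating every 3. The shifts repeat in a cycle of length 3: positions 0,1,… shift by +9, +12, +1, then the pattern repeats.
Decoding yafcdz: y−9=p, a−12=o, f−1=e, c−9=t, d−12=r, z−1=y.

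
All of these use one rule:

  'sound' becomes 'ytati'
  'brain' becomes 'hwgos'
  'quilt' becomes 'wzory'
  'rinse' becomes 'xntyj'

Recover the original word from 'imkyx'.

A repeating key of period 3 is used — shifts +6, +5, +6 over and over.
Decoding imkyx: i−6=c, m−5=h, k−6=e, y−6=s, x−5=s.

chess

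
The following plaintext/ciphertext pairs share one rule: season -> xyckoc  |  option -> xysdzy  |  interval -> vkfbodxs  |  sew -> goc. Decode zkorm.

Read the word backwards and shift each letter +10.
Reversing it on zkorm: shift back: z−10=p, k−10=a, o−10=e, r−10=h, m−10=c → paehc; then reverse → cheap.

cheap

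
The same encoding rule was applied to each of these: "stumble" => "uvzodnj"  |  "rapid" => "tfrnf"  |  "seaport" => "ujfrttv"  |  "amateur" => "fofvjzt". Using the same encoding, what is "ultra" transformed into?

znvtf

The rule splits by letter class: vowels +5, consonants +2.
On ultra: u(vowel)+5=z, l(cons)+2=n, t(cons)+2=v, r(cons)+2=t, a(vowel)+5=f.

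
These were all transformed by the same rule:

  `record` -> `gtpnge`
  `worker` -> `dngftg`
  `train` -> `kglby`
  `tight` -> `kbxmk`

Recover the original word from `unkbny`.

Each letter's alphabet position (a=0..z=25) is mapped through 15·x+11 mod 26 — an affine cipher.
Undoing it on unkbny: u(20)→7·(20−11)≡11=l; n(13)→7·(13−11)≡14=o; k(10)→7·(10−11)≡19=t; b(1)→7·(1−11)≡8=i; n(13)→7·(13−11)≡14=o; y(24)→7·(24−11)≡13=n (all mod 26).

lotion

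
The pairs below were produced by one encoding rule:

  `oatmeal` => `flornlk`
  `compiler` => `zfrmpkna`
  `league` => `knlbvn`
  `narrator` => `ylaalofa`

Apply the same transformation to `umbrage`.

vrsalbn

o(14)→f(5) and a(0)→l(11) fit y≡7x+11 (mod 26); the inverse of 7 mod 26 is 15. Each letter's alphabet position (a=0..z=25) is mapped through 7·x+11 mod 26 — an affine cipher.
Applying it to umbrage: u(20)→7·20+11≡21=v; m(12)→7·12+11≡17=r; b(1)→7·1+11≡18=s; r(17)→7·17+11≡0=a; a(0)→7·0+11≡11=l; g(6)→7·6+11≡1=b; e(4)→7·4+11≡13=n (all mod 26).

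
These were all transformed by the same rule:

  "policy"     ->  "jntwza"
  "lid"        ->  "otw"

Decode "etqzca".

profit

The output letters match the input read backwards, each shifted +11: policy reversed is ycilop. Read the word backwards and shift each letter +11.
Undoing it on etqzca: shift back: e−11=t, t−11=i, q−11=f, z−11=o, c−11=r, a−11=p → tiforp; then reverse → profit.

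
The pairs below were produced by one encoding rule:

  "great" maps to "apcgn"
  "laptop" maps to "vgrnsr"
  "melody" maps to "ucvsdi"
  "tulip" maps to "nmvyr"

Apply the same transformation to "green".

apcct

Treating letters as 0–25, the rule is x ↦ 25x + 6 (mod 26).
For green: g(6)→25·6+6≡0=a; r(17)→25·17+6≡15=p; e(4)→25·4+6≡2=c; e(4)→25·4+6≡2=c; n(13)→25·13+6≡19=t (all mod 26).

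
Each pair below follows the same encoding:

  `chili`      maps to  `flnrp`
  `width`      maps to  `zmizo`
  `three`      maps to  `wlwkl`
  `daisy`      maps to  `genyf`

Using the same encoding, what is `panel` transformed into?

In chili: c→f is +3, h→l is +4, i→n is +5, l→r is +6 — the shift increases by 1 each position. Each letter shifts forward by (position + 3), i.e. 3, 4, 5, … — the shift grows by one for each successive letter.
Applying it to panel: p+3=s, a+4=e, n+5=s, e+6=k, l+7=s.

sesks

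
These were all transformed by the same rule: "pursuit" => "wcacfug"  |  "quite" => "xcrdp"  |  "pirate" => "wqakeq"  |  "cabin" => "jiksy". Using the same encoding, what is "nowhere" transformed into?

In pursuit: p→w is +7, u→c is +8, r→a is +9, s→c is +10 — the shift increases by 1 each position. Each letter shifts forward by (position + 7), i.e. 7, 8, 9, … — the shift grows by one for each successive letter.
For nowhere: n+7=u, o+8=w, w+9=f, h+10=r, e+11=p, r+12=d, e+13=r.

uwfrpdr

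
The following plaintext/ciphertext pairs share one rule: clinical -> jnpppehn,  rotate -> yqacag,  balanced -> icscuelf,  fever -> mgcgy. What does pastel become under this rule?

wczvln

It's a Vigenère-style cipher with numeric key [7,2]: position i shifts by key[i mod 2].
Applying it to pastel: p+7=w, a+2=c, s+7=z, t+2=v, e+7=l, l+2=n.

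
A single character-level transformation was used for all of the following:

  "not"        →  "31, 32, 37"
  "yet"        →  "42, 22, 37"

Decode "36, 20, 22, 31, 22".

n is letter #14 and maps to 31: an offset of 17. Each letter is replaced by its alphabet position (a=1..z=26) + 17.
Undoing it on 36, 20, 22, 31, 22: 36→(36−17)÷1=19=s, 20→(20−17)÷1=3=c, 22→(22−17)÷1=5=e, 31→(31−17)÷1=14=n, 22→(22−17)÷1=5=e.

scene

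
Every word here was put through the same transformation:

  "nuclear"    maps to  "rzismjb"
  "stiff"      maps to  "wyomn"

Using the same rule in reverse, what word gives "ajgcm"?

weave

In nuclear: n→r is +4, u→z is +5, c→i is +6, l→s is +7 — the shift increases by 1 each position. The shift increases by 1 at each position, starting from +4: 4, 5, 6, ….
Reversing it on ajgcm: a−4=w, j−5=e, g−6=a, c−7=v, m−8=e.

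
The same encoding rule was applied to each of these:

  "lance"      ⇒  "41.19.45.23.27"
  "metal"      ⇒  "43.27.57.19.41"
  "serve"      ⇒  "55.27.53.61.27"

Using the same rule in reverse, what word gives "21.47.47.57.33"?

booth

l(#12)→41 and a(#1)→19: differences scale by 2, so n = 2·pos + 17. With a=1..z=26, the number is 2·pos + 17.
Decoding 21.47.47.57.33: 21→(21−17)÷2=2=b, 47→(47−17)÷2=15=o, 47→(47−17)÷2=15=o, 57→(57−17)÷2=20=t, 33→(33−17)÷2=8=h.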